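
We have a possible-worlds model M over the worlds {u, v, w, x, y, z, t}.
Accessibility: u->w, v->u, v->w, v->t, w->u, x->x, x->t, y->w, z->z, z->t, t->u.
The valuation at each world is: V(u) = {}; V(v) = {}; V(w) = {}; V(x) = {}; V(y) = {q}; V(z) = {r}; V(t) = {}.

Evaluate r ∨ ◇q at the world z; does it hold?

Yes

Recall that ◇ψ holds at a world iff ψ holds at some accessible world.
At z: r is true, ◇q is false, so r ∨ ◇q is true.
  At z: ◇q requires q at some successor in {z, t}.
    At z: q is false.
    At t: q is false.
  So ◇q is false at z.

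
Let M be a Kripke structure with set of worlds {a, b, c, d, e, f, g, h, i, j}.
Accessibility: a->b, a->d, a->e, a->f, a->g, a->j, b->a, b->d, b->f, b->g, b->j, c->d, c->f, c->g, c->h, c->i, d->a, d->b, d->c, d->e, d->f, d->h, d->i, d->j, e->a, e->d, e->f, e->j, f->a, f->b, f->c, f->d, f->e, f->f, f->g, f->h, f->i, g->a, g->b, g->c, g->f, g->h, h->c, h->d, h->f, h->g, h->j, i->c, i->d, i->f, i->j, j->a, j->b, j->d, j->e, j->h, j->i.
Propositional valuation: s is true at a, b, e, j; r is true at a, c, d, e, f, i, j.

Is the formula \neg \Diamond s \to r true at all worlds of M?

Let φ = \neg \Diamond s \to r. Evaluate φ at each world:
  a (successors {b, d, e, f, g, j}): φ is true.
  b (successors {a, d, f, g, j}): φ is true.
  c (successors {d, f, g, h, i}): φ is true.
  d (successors {a, b, c, e, f, h, i, j}): φ is true.
  e (successors {a, d, f, j}): φ is true.
  f (successors {a, b, c, d, e, f, g, h, i}): φ is true.
  g (successors {a, b, c, f, h}): φ is true.
  h (successors {c, d, f, g, j}): φ is true.
  i (successors {c, d, f, j}): φ is true.
  j (successors {a, b, d, e, h, i}): φ is true.
For instance, at c:
  At c: \neg \Diamond s is true, r is true, so \neg \Diamond s \to r is true.
    At c: \Diamond s is false, so \neg \Diamond s is true.
      At c: \Diamond s requires s at some successor in {d, f, g, h, i}.
        At d: s is false.
        At f: s is false.
        At g: s is false.
        At h: s is false.
        At i: s is false.
      So \Diamond s is false at c.

Yes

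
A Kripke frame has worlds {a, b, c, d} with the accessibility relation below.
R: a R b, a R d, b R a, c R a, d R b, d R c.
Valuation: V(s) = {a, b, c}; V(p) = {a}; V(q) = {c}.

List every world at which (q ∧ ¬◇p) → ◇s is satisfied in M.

a, b, c, d

Recall that ◇ψ holds at a world iff ψ holds at some accessible world.
Let φ = (q ∧ ¬◇p) → ◇s. Evaluate φ at each world:
  a (successors {b, d}): φ is true.
  b (successors {a}): φ is true.
  c (successors {a}): φ is true.
  d (successors {b, c}): φ is true.
For instance, at c:
  At c: q ∧ ¬◇p is false, ◇s is true, so (q ∧ ¬◇p) → ◇s is true.
    At c: q is true, ¬◇p is false, so q ∧ ¬◇p is false.
      At c: ◇p is true, so ¬◇p is false.
    At c: ◇s requires s at some successor in {a}.
      s holds at a, so ◇s is true at c.
Satisfying worlds: {a, b, c, d}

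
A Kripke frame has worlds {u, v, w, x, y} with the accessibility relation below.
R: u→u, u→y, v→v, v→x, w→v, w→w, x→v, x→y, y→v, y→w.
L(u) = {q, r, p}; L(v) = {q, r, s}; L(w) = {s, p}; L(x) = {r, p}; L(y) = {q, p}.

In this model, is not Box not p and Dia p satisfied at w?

Yes

At w: not Box not p is true, Dia p is true, so not Box not p and Dia p is true.
  At w: Box not p is false, so not Box not p is true.
    At w: Box not p requires not p at every successor {v, w}.
      not p fails at w, so Box not p is false at w.
  At w: Dia p requires p at some successor in {v, w}.
    p holds at w, so Dia p is true at w.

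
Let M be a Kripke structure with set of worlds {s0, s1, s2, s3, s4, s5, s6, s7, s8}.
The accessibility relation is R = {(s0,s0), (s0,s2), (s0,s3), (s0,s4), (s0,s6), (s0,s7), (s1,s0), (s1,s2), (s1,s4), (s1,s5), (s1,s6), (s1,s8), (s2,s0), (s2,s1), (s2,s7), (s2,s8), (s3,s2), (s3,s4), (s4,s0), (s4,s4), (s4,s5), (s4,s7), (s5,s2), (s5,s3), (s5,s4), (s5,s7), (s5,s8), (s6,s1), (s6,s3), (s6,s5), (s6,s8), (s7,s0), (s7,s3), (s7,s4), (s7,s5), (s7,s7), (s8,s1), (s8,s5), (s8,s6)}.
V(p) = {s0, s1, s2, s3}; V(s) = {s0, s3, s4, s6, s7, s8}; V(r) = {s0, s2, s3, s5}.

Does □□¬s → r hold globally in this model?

Let φ = □□¬s → r. Evaluate φ at each world:
  s0 (successors {s0, s2, s3, s4, s6, s7}): φ is true.
  s1 (successors {s0, s2, s4, s5, s6, s8}): φ is true.
  s2 (successors {s0, s1, s7, s8}): φ is true.
  s3 (successors {s2, s4}): φ is true.
  s4 (successors {s0, s4, s5, s7}): φ is true.
  s5 (successors {s2, s3, s4, s7, s8}): φ is true.
  s6 (successors {s1, s3, s5, s8}): φ is true.
  s7 (successors {s0, s3, s4, s5, s7}): φ is true.
  s8 (successors {s1, s5, s6}): φ is true.
For instance, at s1:
  At s1: □□¬s is false, r is false, so □□¬s → r is true.
    At s1: □□¬s requires □¬s at every successor {s0, s2, s4, s5, s6, s8}.
      □¬s fails at s0, so □□¬s is false at s1.

Yes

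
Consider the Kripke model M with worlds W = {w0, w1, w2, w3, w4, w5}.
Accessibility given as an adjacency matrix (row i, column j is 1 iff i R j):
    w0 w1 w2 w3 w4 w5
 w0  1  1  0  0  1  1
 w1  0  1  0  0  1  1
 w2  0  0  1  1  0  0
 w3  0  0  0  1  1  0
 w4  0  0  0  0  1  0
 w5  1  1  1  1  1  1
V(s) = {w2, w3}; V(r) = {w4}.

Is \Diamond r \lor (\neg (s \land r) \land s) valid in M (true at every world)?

Yes

Let φ = \Diamond r \lor (\neg (s \land r) \land s). Evaluate φ at each world:
  w0 (successors {w0, w1, w4, w5}): φ is true.
  w1 (successors {w1, w4, w5}): φ is true.
  w2 (successors {w2, w3}): φ is true.
  w3 (successors {w3, w4}): φ is true.
  w4 (successors {w4}): φ is true.
  w5 (successors {w0, w1, w2, w3, w4, w5}): φ is true.
For instance, at w0:
  At w0: \Diamond r is true, \neg (s \land r) \land s is false, so \Diamond r \lor (\neg (s \land r) \land s) is true.
    At w0: \Diamond r requires r at some successor in {w0, w1, w4, w5}.
      r holds at w4, so \Diamond r is true at w0.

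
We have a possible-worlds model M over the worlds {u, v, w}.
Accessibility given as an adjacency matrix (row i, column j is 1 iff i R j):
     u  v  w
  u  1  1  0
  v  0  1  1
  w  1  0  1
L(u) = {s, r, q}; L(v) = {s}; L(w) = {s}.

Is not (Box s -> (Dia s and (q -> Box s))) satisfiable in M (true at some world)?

No

Recall that Box ψ holds at a world iff ψ holds at every accessible world, and Dia ψ holds iff ψ holds at some accessible world.
Let φ = not (Box s -> (Dia s and (q -> Box s))). Evaluate φ at each world:
  u (successors {u, v}): φ is false.
  v (successors {v, w}): φ is false.
  w (successors {u, w}): φ is false.
For instance, at w:
  At w: Box s -> (Dia s and (q -> Box s)) is true, so not (Box s -> (Dia s and (q -> Box s))) is false.
    At w: Box s is true, Dia s and (q -> Box s) is true, so Box s -> (Dia s and (q -> Box s)) is true.
      At w: Box s requires s at every successor {u, w}.
        At u: s is true.
        At w: s is true.
      So Box s is true at w.
      At w: Dia s is true, q -> Box s is true, so Dia s and (q -> Box s) is true.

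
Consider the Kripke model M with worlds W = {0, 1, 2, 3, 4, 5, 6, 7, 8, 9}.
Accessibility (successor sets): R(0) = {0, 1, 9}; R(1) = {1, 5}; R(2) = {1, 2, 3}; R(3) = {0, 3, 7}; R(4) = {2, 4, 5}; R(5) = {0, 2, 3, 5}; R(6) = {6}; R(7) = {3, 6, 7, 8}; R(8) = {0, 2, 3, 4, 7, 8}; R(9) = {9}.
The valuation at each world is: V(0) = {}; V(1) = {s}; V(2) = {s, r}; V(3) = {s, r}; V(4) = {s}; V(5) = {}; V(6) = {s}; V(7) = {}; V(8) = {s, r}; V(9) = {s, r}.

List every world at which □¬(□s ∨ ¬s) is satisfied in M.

none

Recall that □ψ holds at a world iff ψ holds at every accessible world, and ◇ψ holds iff ψ holds at some accessible world.
Let φ = □¬(□s ∨ ¬s). Evaluate φ at each world:
  0 (successors {0, 1, 9}): φ is false.
  1 (successors {1, 5}): φ is false.
  2 (successors {1, 2, 3}): φ is false.
  3 (successors {0, 3, 7}): φ is false.
  4 (successors {2, 4, 5}): φ is false.
  5 (successors {0, 2, 3, 5}): φ is false.
  6 (successors {6}): φ is false.
  7 (successors {3, 6, 7, 8}): φ is false.
  8 (successors {0, 2, 3, 4, 7, 8}): φ is false.
  9 (successors {9}): φ is false.
For instance, at 9:
  At 9: □¬(□s ∨ ¬s) requires ¬(□s ∨ ¬s) at every successor {9}.
    ¬(□s ∨ ¬s) fails at 9, so □¬(□s ∨ ¬s) is false at 9.
      At 9: □s ∨ ¬s is true, so ¬(□s ∨ ¬s) is false.
Satisfying worlds: none.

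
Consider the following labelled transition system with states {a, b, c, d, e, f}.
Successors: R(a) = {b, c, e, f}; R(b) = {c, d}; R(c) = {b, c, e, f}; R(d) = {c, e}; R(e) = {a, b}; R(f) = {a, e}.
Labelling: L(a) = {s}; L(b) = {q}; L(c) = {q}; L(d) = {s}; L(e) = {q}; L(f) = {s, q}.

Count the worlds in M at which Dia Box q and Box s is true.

Recall that Box ψ holds at a world iff ψ holds at every accessible world, and Dia ψ holds iff ψ holds at some accessible world.
Let φ = Dia Box q and Box s. Evaluate φ at each world:
  a (successors {b, c, e, f}): φ is false.
  b (successors {c, d}): φ is false.
  c (successors {b, c, e, f}): φ is false.
  d (successors {c, e}): φ is false.
  e (successors {a, b}): φ is false.
  f (successors {a, e}): φ is false.
For instance, at a:
  At a: Dia Box q is true, Box s is false, so Dia Box q and Box s is false.
    At a: Dia Box q requires Box q at some successor in {b, c, e, f}.
      Box q holds at c, so Dia Box q is true at a.
    At a: Box s requires s at every successor {b, c, e, f}.
      s fails at b, so Box s is false at a.
Satisfying worlds: none.

0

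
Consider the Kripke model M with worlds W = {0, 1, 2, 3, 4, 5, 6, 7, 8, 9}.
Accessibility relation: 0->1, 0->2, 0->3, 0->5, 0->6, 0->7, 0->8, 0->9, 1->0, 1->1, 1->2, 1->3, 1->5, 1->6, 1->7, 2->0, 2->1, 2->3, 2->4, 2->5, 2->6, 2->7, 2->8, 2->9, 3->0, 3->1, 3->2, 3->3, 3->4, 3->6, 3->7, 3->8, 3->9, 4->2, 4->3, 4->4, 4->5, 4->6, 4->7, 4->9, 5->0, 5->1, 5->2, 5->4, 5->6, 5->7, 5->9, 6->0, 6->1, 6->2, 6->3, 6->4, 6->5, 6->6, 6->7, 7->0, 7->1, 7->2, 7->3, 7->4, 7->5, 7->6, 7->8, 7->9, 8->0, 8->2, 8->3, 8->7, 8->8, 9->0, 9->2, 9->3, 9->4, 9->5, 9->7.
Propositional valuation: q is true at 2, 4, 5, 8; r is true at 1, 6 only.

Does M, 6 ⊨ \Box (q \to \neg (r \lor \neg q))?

Recall that \Box ψ holds at a world iff ψ holds at every accessible world, and \Diamond ψ holds iff ψ holds at some accessible world.
At 6: \Box (q \to \neg (r \lor \neg q)) requires q \to \neg (r \lor \neg q) at every successor {0, 1, 2, 3, 4, 5, 6, 7}.
  At 0: q \to \neg (r \lor \neg q) is true.
  At 1: q \to \neg (r \lor \neg q) is true.
  At 2: q \to \neg (r \lor \neg q) is true.
  At 3: q \to \neg (r \lor \neg q) is true.
  At 4: q \to \neg (r \lor \neg q) is true.
  At 5: q \to \neg (r \lor \neg q) is true.
  At 6: q \to \neg (r \lor \neg q) is true.
  At 7: q \to \neg (r \lor \neg q) is true.
So \Box (q \to \neg (r \lor \neg q)) is true at 6.

Yes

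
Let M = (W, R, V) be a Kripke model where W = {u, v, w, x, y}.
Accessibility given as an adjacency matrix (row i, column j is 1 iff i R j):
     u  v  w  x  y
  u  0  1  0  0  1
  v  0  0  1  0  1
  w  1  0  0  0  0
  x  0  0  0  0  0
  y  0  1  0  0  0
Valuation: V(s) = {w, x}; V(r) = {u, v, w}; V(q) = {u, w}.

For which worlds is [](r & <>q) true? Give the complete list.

x, y

Recall that []ψ holds at a world iff ψ holds at every accessible world, and <>ψ holds iff ψ holds at some accessible world.
Let φ = [](r & <>q). Evaluate φ at each world:
  u (successors {v, y}): φ is false.
  v (successors {w, y}): φ is false.
  w (successors {u}): φ is false.
  x (successors ∅): φ is true.
  y (successors {v}): φ is true.
For instance, at y:
  At y: [](r & <>q) requires r & <>q at every successor {v}.
      At v: r is true, <>q is true, so r & <>q is true.
  So [](r & <>q) is true at y.
Satisfying worlds: {x, y}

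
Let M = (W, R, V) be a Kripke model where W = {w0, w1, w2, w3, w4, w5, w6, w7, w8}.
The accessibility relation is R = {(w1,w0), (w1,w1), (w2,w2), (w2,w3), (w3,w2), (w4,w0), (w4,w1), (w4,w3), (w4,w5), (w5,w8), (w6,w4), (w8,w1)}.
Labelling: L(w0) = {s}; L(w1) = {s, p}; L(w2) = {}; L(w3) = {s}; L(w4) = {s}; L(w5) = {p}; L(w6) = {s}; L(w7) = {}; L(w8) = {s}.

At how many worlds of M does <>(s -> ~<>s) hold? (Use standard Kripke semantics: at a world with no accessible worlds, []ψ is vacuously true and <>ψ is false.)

Let φ = <>(s -> ~<>s). Evaluate φ at each world:
  w0 (successors ∅): φ is false.
  w1 (successors {w0, w1}): φ is true.
  w2 (successors {w2, w3}): φ is true.
  w3 (successors {w2}): φ is true.
  w4 (successors {w0, w1, w3, w5}): φ is true.
  w5 (successors {w8}): φ is false.
  w6 (successors {w4}): φ is false.
  w7 (successors ∅): φ is false.
  w8 (successors {w1}): φ is false.
For instance, at w2:
  At w2: <>(s -> ~<>s) requires s -> ~<>s at some successor in {w2, w3}.
    s -> ~<>s holds at w2, so <>(s -> ~<>s) is true at w2.
      At w2: s is false, ~<>s is false, so s -> ~<>s is true.
Satisfying worlds: {w1, w2, w3, w4}

4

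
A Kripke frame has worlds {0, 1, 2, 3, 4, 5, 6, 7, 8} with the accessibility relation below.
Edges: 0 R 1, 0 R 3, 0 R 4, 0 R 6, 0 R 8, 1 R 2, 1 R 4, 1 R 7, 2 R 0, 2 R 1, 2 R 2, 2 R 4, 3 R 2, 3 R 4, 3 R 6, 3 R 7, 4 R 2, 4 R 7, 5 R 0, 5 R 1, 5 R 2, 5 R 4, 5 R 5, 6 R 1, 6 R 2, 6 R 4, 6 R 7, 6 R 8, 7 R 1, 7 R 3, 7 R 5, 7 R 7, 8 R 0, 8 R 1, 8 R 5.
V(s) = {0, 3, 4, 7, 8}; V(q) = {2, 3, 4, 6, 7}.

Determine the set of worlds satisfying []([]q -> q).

Let φ = []([]q -> q). Evaluate φ at each world:
  0 (successors {1, 3, 4, 6, 8}): φ is false.
  1 (successors {2, 4, 7}): φ is true.
  2 (successors {0, 1, 2, 4}): φ is false.
  3 (successors {2, 4, 6, 7}): φ is true.
  4 (successors {2, 7}): φ is true.
  5 (successors {0, 1, 2, 4, 5}): φ is false.
  6 (successors {1, 2, 4, 7, 8}): φ is false.
  7 (successors {1, 3, 5, 7}): φ is false.
  8 (successors {0, 1, 5}): φ is false.
For instance, at 2:
  At 2: []([]q -> q) requires []q -> q at every successor {0, 1, 2, 4}.
    []q -> q fails at 1, so []([]q -> q) is false at 2.
      At 1: []q is true, q is false, so []q -> q is false.
Satisfying worlds: {1, 3, 4}

1, 3, 4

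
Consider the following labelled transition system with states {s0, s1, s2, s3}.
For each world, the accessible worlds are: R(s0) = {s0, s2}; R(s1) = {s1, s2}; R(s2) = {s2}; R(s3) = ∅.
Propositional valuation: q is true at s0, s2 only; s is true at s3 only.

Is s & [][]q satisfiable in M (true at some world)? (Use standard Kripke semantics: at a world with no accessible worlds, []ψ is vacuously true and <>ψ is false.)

Let φ = s & [][]q. Evaluate φ at each world:
  s0 (successors {s0, s2}): φ is false.
  s1 (successors {s1, s2}): φ is false.
  s2 (successors {s2}): φ is false.
  s3 (successors ∅): φ is true.
Detail at s3 (witness):
  At s3: s is true, [][]q is true, so s & [][]q is true.
    At s3: no accessible worlds, so [][]q holds vacuously.

Yes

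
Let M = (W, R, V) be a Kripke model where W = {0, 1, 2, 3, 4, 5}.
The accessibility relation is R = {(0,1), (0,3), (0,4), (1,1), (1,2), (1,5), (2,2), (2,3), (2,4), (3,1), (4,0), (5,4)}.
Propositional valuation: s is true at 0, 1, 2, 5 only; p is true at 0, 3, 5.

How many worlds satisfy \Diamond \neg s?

Let φ = \Diamond \neg s. Evaluate φ at each world:
  0 (successors {1, 3, 4}): φ is true.
  1 (successors {1, 2, 5}): φ is false.
  2 (successors {2, 3, 4}): φ is true.
  3 (successors {1}): φ is false.
  4 (successors {0}): φ is false.
  5 (successors {4}): φ is true.
For instance, at 0:
  At 0: \Diamond \neg s requires \neg s at some successor in {1, 3, 4}.
    \neg s holds at 3, so \Diamond \neg s is true at 0.
Satisfying worlds: {0, 2, 5}

3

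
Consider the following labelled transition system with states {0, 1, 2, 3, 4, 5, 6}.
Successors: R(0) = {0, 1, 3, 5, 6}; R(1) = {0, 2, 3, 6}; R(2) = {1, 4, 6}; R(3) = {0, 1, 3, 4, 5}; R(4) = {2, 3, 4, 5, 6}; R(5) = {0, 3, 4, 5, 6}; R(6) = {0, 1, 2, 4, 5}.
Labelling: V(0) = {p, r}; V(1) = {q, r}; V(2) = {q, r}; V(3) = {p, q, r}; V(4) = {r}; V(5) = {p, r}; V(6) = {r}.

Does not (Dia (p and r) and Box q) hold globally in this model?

Yes

Recall that Box ψ holds at a world iff ψ holds at every accessible world, and Dia ψ holds iff ψ holds at some accessible world.
Let φ = not (Dia (p and r) and Box q). Evaluate φ at each world:
  0 (successors {0, 1, 3, 5, 6}): φ is true.
  1 (successors {0, 2, 3, 6}): φ is true.
  2 (successors {1, 4, 6}): φ is true.
  3 (successors {0, 1, 3, 4, 5}): φ is true.
  4 (successors {2, 3, 4, 5, 6}): φ is true.
  5 (successors {0, 3, 4, 5, 6}): φ is true.
  6 (successors {0, 1, 2, 4, 5}): φ is true.
For instance, at 3:
  At 3: Dia (p and r) and Box q is false, so not (Dia (p and r) and Box q) is true.
    At 3: Dia (p and r) is true, Box q is false, so Dia (p and r) and Box q is false.
      At 3: Dia (p and r) requires p and r at some successor in {0, 1, 3, 4, 5}.
        p and r holds at 0, so Dia (p and r) is true at 3.
      At 3: Box q requires q at every successor {0, 1, 3, 4, 5}.
        q fails at 0, so Box q is false at 3.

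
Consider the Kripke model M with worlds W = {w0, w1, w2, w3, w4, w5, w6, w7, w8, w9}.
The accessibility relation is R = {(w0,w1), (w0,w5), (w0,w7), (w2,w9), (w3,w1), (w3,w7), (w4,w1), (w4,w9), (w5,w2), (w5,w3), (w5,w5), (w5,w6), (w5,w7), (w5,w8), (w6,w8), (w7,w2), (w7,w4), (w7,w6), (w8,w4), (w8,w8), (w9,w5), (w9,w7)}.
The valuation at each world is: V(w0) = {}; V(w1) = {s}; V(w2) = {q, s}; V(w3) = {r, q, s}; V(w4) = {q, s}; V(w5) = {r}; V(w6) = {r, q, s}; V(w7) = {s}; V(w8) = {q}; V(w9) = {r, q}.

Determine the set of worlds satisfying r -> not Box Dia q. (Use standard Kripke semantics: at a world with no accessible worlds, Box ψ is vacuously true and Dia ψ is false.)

Let φ = r -> not Box Dia q. Evaluate φ at each world:
  w0 (successors {w1, w5, w7}): φ is true.
  w1 (successors ∅): φ is true.
  w2 (successors {w9}): φ is true.
  w3 (successors {w1, w7}): φ is true.
  w4 (successors {w1, w9}): φ is true.
  w5 (successors {w2, w3, w5, w6, w7, w8}): φ is true.
  w6 (successors {w8}): φ is false.
  w7 (successors {w2, w4, w6}): φ is true.
  w8 (successors {w4, w8}): φ is true.
  w9 (successors {w5, w7}): φ is false.
For instance, at w5:
  At w5: r is true, not Box Dia q is true, so r -> not Box Dia q is true.
    At w5: Box Dia q is false, so not Box Dia q is true.
      At w5: Box Dia q requires Dia q at every successor {w2, w3, w5, w6, w7, w8}.
        Dia q fails at w3, so Box Dia q is false at w5.
Satisfying worlds: {w0, w1, w2, w3, w4, w5, w7, w8}

w0, w1, w2, w3, w4, w5, w7, w8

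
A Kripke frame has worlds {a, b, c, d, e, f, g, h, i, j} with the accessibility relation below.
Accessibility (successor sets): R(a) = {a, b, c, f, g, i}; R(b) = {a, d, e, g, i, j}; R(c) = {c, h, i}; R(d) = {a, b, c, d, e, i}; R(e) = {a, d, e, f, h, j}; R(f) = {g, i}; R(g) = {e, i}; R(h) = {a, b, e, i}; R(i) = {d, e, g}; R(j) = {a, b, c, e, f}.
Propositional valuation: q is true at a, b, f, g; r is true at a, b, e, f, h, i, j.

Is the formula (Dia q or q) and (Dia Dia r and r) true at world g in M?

At g: Dia q or q is true, Dia Dia r and r is false, so (Dia q or q) and (Dia Dia r and r) is false.
  At g: Dia q is false, q is true, so Dia q or q is true.
    At g: Dia q requires q at some successor in {e, i}.
      At e: q is false.
      At i: q is false.
    So Dia q is false at g.
  At g: Dia Dia r is true, r is false, so Dia Dia r and r is false.
    At g: Dia Dia r requires Dia r at some successor in {e, i}.
      Dia r holds at e, so Dia Dia r is true at g.

No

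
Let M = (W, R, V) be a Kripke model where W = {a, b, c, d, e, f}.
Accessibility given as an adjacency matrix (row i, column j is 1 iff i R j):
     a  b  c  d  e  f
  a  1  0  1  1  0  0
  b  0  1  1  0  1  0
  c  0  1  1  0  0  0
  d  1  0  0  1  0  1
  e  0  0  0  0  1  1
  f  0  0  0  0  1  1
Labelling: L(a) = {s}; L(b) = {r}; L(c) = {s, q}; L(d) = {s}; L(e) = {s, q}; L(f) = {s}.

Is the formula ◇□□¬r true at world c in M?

At c: ◇□□¬r requires □□¬r at some successor in {b, c}.
  At b: □□¬r is false.
  At c: □□¬r is false.
So ◇□□¬r is false at c.

No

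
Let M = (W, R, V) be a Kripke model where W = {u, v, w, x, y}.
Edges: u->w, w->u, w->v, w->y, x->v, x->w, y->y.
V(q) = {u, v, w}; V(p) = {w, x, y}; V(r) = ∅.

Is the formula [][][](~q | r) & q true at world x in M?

No

At x: [][][](~q | r) is false, q is false, so [][][](~q | r) & q is false.
  At x: [][][](~q | r) requires [][](~q | r) at every successor {v, w}.
    [][](~q | r) fails at w, so [][][](~q | r) is false at x.
      At w: [][](~q | r) requires [](~q | r) at every successor {u, v, y}.
        [](~q | r) fails at u, so [][](~q | r) is false at w.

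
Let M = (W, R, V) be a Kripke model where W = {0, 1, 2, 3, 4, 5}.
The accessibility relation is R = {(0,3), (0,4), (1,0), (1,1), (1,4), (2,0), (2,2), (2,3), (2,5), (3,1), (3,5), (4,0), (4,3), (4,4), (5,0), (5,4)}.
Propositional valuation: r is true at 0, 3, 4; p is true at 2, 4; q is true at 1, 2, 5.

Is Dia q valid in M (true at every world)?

No

Let φ = Dia q. Evaluate φ at each world:
  0 (successors {3, 4}): φ is false.
  1 (successors {0, 1, 4}): φ is true.
  2 (successors {0, 2, 3, 5}): φ is true.
  3 (successors {1, 5}): φ is true.
  4 (successors {0, 3, 4}): φ is false.
  5 (successors {0, 4}): φ is false.
Detail at 0 (counterexample):
  At 0: Dia q requires q at some successor in {3, 4}.
    At 3: q is false.
    At 4: q is false.
  So Dia q is false at 0.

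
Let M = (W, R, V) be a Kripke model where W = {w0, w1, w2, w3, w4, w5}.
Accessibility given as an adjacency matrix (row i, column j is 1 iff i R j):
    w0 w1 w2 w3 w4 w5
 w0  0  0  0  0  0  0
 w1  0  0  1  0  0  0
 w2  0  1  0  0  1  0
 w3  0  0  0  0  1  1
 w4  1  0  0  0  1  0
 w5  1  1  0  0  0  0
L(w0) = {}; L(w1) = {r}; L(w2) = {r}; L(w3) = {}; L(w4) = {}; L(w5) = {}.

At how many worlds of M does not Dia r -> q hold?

3

Let φ = not Dia r -> q. Evaluate φ at each world:
  w0 (successors ∅): φ is false.
  w1 (successors {w2}): φ is true.
  w2 (successors {w1, w4}): φ is true.
  w3 (successors {w4, w5}): φ is false.
  w4 (successors {w0, w4}): φ is false.
  w5 (successors {w0, w1}): φ is true.
For instance, at w4:
  At w4: not Dia r is true, q is false, so not Dia r -> q is false.
    At w4: Dia r is false, so not Dia r is true.
      At w4: Dia r requires r at some successor in {w0, w4}.
        At w0: r is false.
        At w4: r is false.
      So Dia r is false at w4.
Satisfying worlds: {w1, w2, w5}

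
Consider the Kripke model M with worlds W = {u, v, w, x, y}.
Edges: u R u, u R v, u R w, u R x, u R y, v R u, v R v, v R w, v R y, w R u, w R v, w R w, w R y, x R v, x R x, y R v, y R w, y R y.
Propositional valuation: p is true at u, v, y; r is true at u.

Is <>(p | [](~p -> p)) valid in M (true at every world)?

Let φ = <>(p | [](~p -> p)). Evaluate φ at each world:
  u (successors {u, v, w, x, y}): φ is true.
  v (successors {u, v, w, y}): φ is true.
  w (successors {u, v, w, y}): φ is true.
  x (successors {v, x}): φ is true.
  y (successors {v, w, y}): φ is true.
For instance, at y:
  At y: <>(p | [](~p -> p)) requires p | [](~p -> p) at some successor in {v, w, y}.
    p | [](~p -> p) holds at v, so <>(p | [](~p -> p)) is true at y.
      At v: p is true, [](~p -> p) is false, so p | [](~p -> p) is true.

Yes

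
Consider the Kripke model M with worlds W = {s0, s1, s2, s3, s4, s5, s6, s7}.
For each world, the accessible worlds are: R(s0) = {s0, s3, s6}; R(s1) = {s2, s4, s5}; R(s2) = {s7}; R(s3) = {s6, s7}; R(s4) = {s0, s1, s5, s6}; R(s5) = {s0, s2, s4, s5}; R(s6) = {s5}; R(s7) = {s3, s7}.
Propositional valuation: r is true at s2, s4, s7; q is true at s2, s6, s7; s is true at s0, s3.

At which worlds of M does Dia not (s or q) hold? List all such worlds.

Let φ = Dia not (s or q). Evaluate φ at each world:
  s0 (successors {s0, s3, s6}): φ is false.
  s1 (successors {s2, s4, s5}): φ is true.
  s2 (successors {s7}): φ is false.
  s3 (successors {s6, s7}): φ is false.
  s4 (successors {s0, s1, s5, s6}): φ is true.
  s5 (successors {s0, s2, s4, s5}): φ is true.
  s6 (successors {s5}): φ is true.
  s7 (successors {s3, s7}): φ is false.
For instance, at s7:
  At s7: Dia not (s or q) requires not (s or q) at some successor in {s3, s7}.
    At s3: not (s or q) is false.
    At s7: not (s or q) is false.
  So Dia not (s or q) is false at s7.
Satisfying worlds: {s1, s4, s5, s6}

s1, s4, s5, s6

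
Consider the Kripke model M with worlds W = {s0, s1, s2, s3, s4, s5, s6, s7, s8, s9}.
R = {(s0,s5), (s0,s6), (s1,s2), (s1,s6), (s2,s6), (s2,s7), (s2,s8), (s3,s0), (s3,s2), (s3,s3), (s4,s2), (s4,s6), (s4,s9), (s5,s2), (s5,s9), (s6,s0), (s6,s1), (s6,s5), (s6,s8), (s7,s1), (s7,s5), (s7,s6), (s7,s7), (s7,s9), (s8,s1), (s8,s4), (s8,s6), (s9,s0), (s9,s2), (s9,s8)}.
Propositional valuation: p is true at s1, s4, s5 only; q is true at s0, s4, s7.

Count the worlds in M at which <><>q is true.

10

Let φ = <><>q. Evaluate φ at each world:
  s0 (successors {s5, s6}): φ is true.
  s1 (successors {s2, s6}): φ is true.
  s2 (successors {s6, s7, s8}): φ is true.
  s3 (successors {s0, s2, s3}): φ is true.
  s4 (successors {s2, s6, s9}): φ is true.
  s5 (successors {s2, s9}): φ is true.
  s6 (successors {s0, s1, s5, s8}): φ is true.
  s7 (successors {s1, s5, s6, s7, s9}): φ is true.
  s8 (successors {s1, s4, s6}): φ is true.
  s9 (successors {s0, s2, s8}): φ is true.
For instance, at s6:
  At s6: <><>q requires <>q at some successor in {s0, s1, s5, s8}.
    <>q holds at s8, so <><>q is true at s6.
      At s8: <>q requires q at some successor in {s1, s4, s6}.
        q holds at s4, so <>q is true at s8.
Satisfying worlds: {s0, s1, s2, s3, s4, s5, s6, s7, s8, s9}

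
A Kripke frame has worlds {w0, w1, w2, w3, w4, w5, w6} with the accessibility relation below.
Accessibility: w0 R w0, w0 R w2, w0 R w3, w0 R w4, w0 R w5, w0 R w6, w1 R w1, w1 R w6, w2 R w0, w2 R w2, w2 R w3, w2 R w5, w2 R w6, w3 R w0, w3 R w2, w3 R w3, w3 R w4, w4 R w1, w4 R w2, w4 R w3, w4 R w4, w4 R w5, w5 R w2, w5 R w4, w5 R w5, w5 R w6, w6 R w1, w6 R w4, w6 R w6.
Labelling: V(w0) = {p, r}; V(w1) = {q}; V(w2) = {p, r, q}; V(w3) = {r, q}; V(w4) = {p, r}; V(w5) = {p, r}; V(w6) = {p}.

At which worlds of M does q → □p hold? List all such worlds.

Recall that □ψ holds at a world iff ψ holds at every accessible world, and ◇ψ holds iff ψ holds at some accessible world.
Let φ = q → □p. Evaluate φ at each world:
  w0 (successors {w0, w2, w3, w4, w5, w6}): φ is true.
  w1 (successors {w1, w6}): φ is false.
  w2 (successors {w0, w2, w3, w5, w6}): φ is false.
  w3 (successors {w0, w2, w3, w4}): φ is false.
  w4 (successors {w1, w2, w3, w4, w5}): φ is true.
  w5 (successors {w2, w4, w5, w6}): φ is true.
  w6 (successors {w1, w4, w6}): φ is true.
For instance, at w0:
  At w0: q is false, □p is false, so q → □p is true.
    At w0: □p requires p at every successor {w0, w2, w3, w4, w5, w6}.
      p fails at w3, so □p is false at w0.
Satisfying worlds: {w0, w4, w5, w6}

w0, w4, w5, w6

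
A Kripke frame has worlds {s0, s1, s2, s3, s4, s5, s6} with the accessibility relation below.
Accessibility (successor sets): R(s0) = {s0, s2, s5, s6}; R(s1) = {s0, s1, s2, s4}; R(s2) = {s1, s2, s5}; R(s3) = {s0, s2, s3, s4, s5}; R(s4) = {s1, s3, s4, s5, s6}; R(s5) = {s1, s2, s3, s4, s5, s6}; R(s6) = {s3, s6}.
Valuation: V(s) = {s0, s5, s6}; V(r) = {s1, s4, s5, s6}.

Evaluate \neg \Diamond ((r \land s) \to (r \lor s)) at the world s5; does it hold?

Recall that \Diamond ψ holds at a world iff ψ holds at some accessible world.
At s5: \Diamond ((r \land s) \to (r \lor s)) is true, so \neg \Diamond ((r \land s) \to (r \lor s)) is false.
  At s5: \Diamond ((r \land s) \to (r \lor s)) requires (r \land s) \to (r \lor s) at some successor in {s1, s2, s3, s4, s5, s6}.
    (r \land s) \to (r \lor s) holds at s1, so \Diamond ((r \land s) \to (r \lor s)) is true at s5.

No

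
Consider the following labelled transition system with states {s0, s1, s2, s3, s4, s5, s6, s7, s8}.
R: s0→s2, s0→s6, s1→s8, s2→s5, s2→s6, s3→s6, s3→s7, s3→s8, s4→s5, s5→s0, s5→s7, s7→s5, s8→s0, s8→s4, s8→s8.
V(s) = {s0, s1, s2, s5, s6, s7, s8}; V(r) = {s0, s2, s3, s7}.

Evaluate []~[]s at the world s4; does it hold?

At s4: []~[]s requires ~[]s at every successor {s5}.
  ~[]s fails at s5, so []~[]s is false at s4.
    At s5: []s is true, so ~[]s is false.
      At s5: []s requires s at every successor {s0, s7}.
        At s0: s is true.
        At s7: s is true.
      So []s is true at s5.

No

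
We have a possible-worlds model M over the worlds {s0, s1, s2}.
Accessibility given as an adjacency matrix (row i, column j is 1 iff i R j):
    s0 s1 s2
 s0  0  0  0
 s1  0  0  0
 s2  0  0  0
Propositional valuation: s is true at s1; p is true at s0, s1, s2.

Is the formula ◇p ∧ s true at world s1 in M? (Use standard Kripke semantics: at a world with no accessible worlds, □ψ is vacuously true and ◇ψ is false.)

At s1: ◇p is false, s is true, so ◇p ∧ s is false.
  At s1: no accessible worlds, so ◇p is false.

No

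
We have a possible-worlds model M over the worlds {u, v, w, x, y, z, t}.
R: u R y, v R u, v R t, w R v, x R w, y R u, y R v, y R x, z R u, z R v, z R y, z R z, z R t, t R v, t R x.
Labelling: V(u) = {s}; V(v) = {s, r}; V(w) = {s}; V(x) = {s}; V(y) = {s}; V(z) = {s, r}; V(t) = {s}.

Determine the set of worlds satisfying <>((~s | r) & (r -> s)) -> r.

Recall that <>ψ holds at a world iff ψ holds at some accessible world.
Let φ = <>((~s | r) & (r -> s)) -> r. Evaluate φ at each world:
  u (successors {y}): φ is true.
  v (successors {u, t}): φ is true.
  w (successors {v}): φ is false.
  x (successors {w}): φ is true.
  y (successors {u, v, x}): φ is false.
  z (successors {u, v, y, z, t}): φ is true.
  t (successors {v, x}): φ is false.
For instance, at y:
  At y: <>((~s | r) & (r -> s)) is true, r is false, so <>((~s | r) & (r -> s)) -> r is false.
    At y: <>((~s | r) & (r -> s)) requires (~s | r) & (r -> s) at some successor in {u, v, x}.
      (~s | r) & (r -> s) holds at v, so <>((~s | r) & (r -> s)) is true at y.
Satisfying worlds: {u, v, x, z}

u, v, x, z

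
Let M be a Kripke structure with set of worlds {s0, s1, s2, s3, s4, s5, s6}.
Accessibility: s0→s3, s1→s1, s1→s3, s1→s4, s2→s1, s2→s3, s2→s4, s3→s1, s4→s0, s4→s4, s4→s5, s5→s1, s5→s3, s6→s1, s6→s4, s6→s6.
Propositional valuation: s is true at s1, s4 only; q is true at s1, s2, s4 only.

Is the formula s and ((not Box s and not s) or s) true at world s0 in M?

No

At s0: s is false, (not Box s and not s) or s is true, so s and ((not Box s and not s) or s) is false.
  At s0: not Box s and not s is true, s is false, so (not Box s and not s) or s is true.
    At s0: not Box s is true, not s is true, so not Box s and not s is true.
      At s0: Box s is false, so not Box s is true.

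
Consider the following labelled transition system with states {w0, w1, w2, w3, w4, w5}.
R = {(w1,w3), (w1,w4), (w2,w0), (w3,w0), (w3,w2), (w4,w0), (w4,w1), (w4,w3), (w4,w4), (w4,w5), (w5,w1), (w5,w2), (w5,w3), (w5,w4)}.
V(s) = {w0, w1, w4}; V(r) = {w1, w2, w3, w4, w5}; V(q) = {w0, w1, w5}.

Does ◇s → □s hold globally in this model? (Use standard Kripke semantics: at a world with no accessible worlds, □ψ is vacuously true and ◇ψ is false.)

No

Let φ = ◇s → □s. Evaluate φ at each world:
  w0 (successors ∅): φ is true.
  w1 (successors {w3, w4}): φ is false.
  w2 (successors {w0}): φ is true.
  w3 (successors {w0, w2}): φ is false.
  w4 (successors {w0, w1, w3, w4, w5}): φ is false.
  w5 (successors {w1, w2, w3, w4}): φ is false.
Detail at w1 (counterexample):
  At w1: ◇s is true, □s is false, so ◇s → □s is false.
    At w1: ◇s requires s at some successor in {w3, w4}.
      s holds at w4, so ◇s is true at w1.
    At w1: □s requires s at every successor {w3, w4}.
      s fails at w3, so □s is false at w1.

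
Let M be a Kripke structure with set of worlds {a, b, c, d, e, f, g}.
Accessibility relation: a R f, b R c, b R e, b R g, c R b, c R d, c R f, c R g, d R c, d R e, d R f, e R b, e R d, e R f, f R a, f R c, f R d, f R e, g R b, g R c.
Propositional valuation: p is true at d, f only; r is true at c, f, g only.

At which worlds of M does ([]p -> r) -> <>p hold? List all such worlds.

Let φ = ([]p -> r) -> <>p. Evaluate φ at each world:
  a (successors {f}): φ is true.
  b (successors {c, e, g}): φ is false.
  c (successors {b, d, f, g}): φ is true.
  d (successors {c, e, f}): φ is true.
  e (successors {b, d, f}): φ is true.
  f (successors {a, c, d, e}): φ is true.
  g (successors {b, c}): φ is false.
For instance, at b:
  At b: []p -> r is true, <>p is false, so ([]p -> r) -> <>p is false.
    At b: []p is false, r is false, so []p -> r is true.
      At b: []p requires p at every successor {c, e, g}.
        p fails at c, so []p is false at b.
    At b: <>p requires p at some successor in {c, e, g}.
      At c: p is false.
      At e: p is false.
      At g: p is false.
    So <>p is false at b.
Satisfying worlds: {a, c, d, e, f}

a, c, d, e, f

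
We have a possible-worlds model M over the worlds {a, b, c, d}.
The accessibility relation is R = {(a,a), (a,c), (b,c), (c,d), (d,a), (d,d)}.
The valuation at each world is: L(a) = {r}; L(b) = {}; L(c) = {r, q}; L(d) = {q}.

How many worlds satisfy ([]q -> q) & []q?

Let φ = ([]q -> q) & []q. Evaluate φ at each world:
  a (successors {a, c}): φ is false.
  b (successors {c}): φ is false.
  c (successors {d}): φ is true.
  d (successors {a, d}): φ is false.
For instance, at d:
  At d: []q -> q is true, []q is false, so ([]q -> q) & []q is false.
    At d: []q is false, q is true, so []q -> q is true.
      At d: []q requires q at every successor {a, d}.
        q fails at a, so []q is false at d.
    At d: []q requires q at every successor {a, d}.
      q fails at a, so []q is false at d.
Satisfying worlds: {c}

1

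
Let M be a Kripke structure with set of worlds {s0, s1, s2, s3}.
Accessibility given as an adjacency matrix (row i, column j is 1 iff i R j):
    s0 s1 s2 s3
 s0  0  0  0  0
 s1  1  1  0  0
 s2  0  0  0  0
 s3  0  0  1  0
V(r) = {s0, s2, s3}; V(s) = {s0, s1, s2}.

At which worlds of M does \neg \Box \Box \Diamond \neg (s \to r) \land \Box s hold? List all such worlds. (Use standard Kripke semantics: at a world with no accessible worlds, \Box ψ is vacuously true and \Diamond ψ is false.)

Recall that \Box ψ holds at a world iff ψ holds at every accessible world, and \Diamond ψ holds iff ψ holds at some accessible world.
Let φ = \neg \Box \Box \Diamond \neg (s \to r) \land \Box s. Evaluate φ at each world:
  s0 (successors ∅): φ is false.
  s1 (successors {s0, s1}): φ is true.
  s2 (successors ∅): φ is false.
  s3 (successors {s2}): φ is false.
For instance, at s3:
  At s3: \neg \Box \Box \Diamond \neg (s \to r) is false, \Box s is true, so \neg \Box \Box \Diamond \neg (s \to r) \land \Box s is false.
    At s3: \Box \Box \Diamond \neg (s \to r) is true, so \neg \Box \Box \Diamond \neg (s \to r) is false.
      At s3: \Box \Box \Diamond \neg (s \to r) requires \Box \Diamond \neg (s \to r) at every successor {s2}.
        At s2: \Box \Diamond \neg (s \to r) is true.
      So \Box \Box \Diamond \neg (s \to r) is true at s3.
    At s3: \Box s requires s at every successor {s2}.
      At s2: s is true.
    So \Box s is true at s3.
Satisfying worlds: {s1}

s1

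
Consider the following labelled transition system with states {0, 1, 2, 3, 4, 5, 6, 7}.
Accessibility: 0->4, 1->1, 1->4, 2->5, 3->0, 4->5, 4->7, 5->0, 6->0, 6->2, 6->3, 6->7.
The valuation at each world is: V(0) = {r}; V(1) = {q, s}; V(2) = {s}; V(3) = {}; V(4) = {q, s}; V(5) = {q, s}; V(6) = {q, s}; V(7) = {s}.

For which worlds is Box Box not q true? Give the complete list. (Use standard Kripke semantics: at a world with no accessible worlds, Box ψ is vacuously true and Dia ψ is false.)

2, 4, 7

Let φ = Box Box not q. Evaluate φ at each world:
  0 (successors {4}): φ is false.
  1 (successors {1, 4}): φ is false.
  2 (successors {5}): φ is true.
  3 (successors {0}): φ is false.
  4 (successors {5, 7}): φ is true.
  5 (successors {0}): φ is false.
  6 (successors {0, 2, 3, 7}): φ is false.
  7 (successors ∅): φ is true.
For instance, at 2:
  At 2: Box Box not q requires Box not q at every successor {5}.
      At 5: Box not q requires not q at every successor {0}.
        At 0: not q is true.
      So Box not q is true at 5.
  So Box Box not q is true at 2.
Satisfying worlds: {2, 4, 7}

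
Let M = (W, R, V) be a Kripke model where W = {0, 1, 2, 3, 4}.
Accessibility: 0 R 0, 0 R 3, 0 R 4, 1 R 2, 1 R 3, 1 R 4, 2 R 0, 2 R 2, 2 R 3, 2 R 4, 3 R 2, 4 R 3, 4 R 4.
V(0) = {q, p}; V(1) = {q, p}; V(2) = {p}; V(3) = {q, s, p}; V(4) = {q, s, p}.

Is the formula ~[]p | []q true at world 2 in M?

At 2: ~[]p is false, []q is false, so ~[]p | []q is false.
  At 2: []p is true, so ~[]p is false.
    At 2: []p requires p at every successor {0, 2, 3, 4}.
      At 0: p is true.
      At 2: p is true.
      At 3: p is true.
      At 4: p is true.
    So []p is true at 2.
  At 2: []q requires q at every successor {0, 2, 3, 4}.
    q fails at 2, so []q is false at 2.

No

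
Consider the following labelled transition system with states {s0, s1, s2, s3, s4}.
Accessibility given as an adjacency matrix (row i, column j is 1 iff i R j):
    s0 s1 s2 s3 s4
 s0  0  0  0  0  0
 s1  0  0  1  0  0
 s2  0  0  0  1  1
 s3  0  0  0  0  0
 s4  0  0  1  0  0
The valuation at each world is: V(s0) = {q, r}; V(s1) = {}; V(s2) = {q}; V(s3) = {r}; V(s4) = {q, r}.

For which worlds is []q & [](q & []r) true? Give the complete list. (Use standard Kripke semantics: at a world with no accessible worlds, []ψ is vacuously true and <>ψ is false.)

s0, s1, s3, s4

Recall that []ψ holds at a world iff ψ holds at every accessible world, and <>ψ holds iff ψ holds at some accessible world.
Let φ = []q & [](q & []r). Evaluate φ at each world:
  s0 (successors ∅): φ is true.
  s1 (successors {s2}): φ is true.
  s2 (successors {s3, s4}): φ is false.
  s3 (successors ∅): φ is true.
  s4 (successors {s2}): φ is true.
For instance, at s4:
  At s4: []q is true, [](q & []r) is true, so []q & [](q & []r) is true.
    At s4: []q requires q at every successor {s2}.
      At s2: q is true.
    So []q is true at s4.
    At s4: [](q & []r) requires q & []r at every successor {s2}.
      At s2: q & []r is true.
    So [](q & []r) is true at s4.
Satisfying worlds: {s0, s1, s3, s4}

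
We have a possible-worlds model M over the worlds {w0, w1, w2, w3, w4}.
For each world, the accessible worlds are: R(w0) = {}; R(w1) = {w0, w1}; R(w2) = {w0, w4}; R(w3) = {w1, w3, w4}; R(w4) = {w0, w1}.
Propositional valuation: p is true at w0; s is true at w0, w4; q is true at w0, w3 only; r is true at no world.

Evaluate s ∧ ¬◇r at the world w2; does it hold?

At w2: s is false, ¬◇r is true, so s ∧ ¬◇r is false.
  At w2: ◇r is false, so ¬◇r is true.
    At w2: ◇r requires r at some successor in {w0, w4}.
      At w0: r is false.
      At w4: r is false.
    So ◇r is false at w2.

No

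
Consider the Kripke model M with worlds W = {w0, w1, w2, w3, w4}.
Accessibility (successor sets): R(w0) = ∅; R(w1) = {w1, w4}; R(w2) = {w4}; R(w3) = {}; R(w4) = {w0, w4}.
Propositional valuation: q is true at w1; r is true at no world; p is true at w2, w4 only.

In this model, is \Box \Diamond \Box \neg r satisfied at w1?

At w1: \Box \Diamond \Box \neg r requires \Diamond \Box \neg r at every successor {w1, w4}.
    At w1: \Diamond \Box \neg r requires \Box \neg r at some successor in {w1, w4}.
      \Box \neg r holds at w1, so \Diamond \Box \neg r is true at w1.
    At w4: \Diamond \Box \neg r requires \Box \neg r at some successor in {w0, w4}.
      \Box \neg r holds at w0, so \Diamond \Box \neg r is true at w4.
So \Box \Diamond \Box \neg r is true at w1.

Yes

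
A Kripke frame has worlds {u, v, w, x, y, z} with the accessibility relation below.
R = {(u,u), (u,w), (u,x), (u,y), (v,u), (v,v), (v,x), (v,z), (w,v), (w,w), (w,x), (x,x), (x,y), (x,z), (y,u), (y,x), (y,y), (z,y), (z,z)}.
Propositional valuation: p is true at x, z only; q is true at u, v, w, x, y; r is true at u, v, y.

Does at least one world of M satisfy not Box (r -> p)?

Let φ = not Box (r -> p). Evaluate φ at each world:
  u (successors {u, w, x, y}): φ is true.
  v (successors {u, v, x, z}): φ is true.
  w (successors {v, w, x}): φ is true.
  x (successors {x, y, z}): φ is true.
  y (successors {u, x, y}): φ is true.
  z (successors {y, z}): φ is true.
Detail at u (witness):
  At u: Box (r -> p) is false, so not Box (r -> p) is true.
    At u: Box (r -> p) requires r -> p at every successor {u, w, x, y}.
      r -> p fails at u, so Box (r -> p) is false at u.

Yes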